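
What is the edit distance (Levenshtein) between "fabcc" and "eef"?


Computing edit distance: "fabcc" -> "eef"
DP table:
           e    e    f
      0    1    2    3
  f   1    1    2    2
  a   2    2    2    3
  b   3    3    3    3
  c   4    4    4    4
  c   5    5    5    5
Edit distance = dp[5][3] = 5

5


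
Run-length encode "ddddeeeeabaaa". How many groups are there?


Input: ddddeeeeabaaa
Scanning for consecutive runs:
  Group 1: 'd' x 4 (positions 0-3)
  Group 2: 'e' x 4 (positions 4-7)
  Group 3: 'a' x 1 (positions 8-8)
  Group 4: 'b' x 1 (positions 9-9)
  Group 5: 'a' x 3 (positions 10-12)
Total groups: 5

5


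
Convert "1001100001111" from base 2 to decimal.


Input: "1001100001111" in base 2
Positional expansion:
  Digit '1' (value 1) x 2^12 = 4096
  Digit '0' (value 0) x 2^11 = 0
  Digit '0' (value 0) x 2^10 = 0
  Digit '1' (value 1) x 2^9 = 512
  Digit '1' (value 1) x 2^8 = 256
  Digit '0' (value 0) x 2^7 = 0
  Digit '0' (value 0) x 2^6 = 0
  Digit '0' (value 0) x 2^5 = 0
  Digit '0' (value 0) x 2^4 = 0
  Digit '1' (value 1) x 2^3 = 8
  Digit '1' (value 1) x 2^2 = 4
  Digit '1' (value 1) x 2^1 = 2
  Digit '1' (value 1) x 2^0 = 1
Sum = 4879

4879


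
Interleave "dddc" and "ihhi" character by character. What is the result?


Interleaving "dddc" and "ihhi":
  Position 0: 'd' from first, 'i' from second => "di"
  Position 1: 'd' from first, 'h' from second => "dh"
  Position 2: 'd' from first, 'h' from second => "dh"
  Position 3: 'c' from first, 'i' from second => "ci"
Result: didhdhci

didhdhci


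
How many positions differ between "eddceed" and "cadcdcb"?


Comparing "eddceed" and "cadcdcb" position by position:
  Position 0: 'e' vs 'c' => DIFFER
  Position 1: 'd' vs 'a' => DIFFER
  Position 2: 'd' vs 'd' => same
  Position 3: 'c' vs 'c' => same
  Position 4: 'e' vs 'd' => DIFFER
  Position 5: 'e' vs 'c' => DIFFER
  Position 6: 'd' vs 'b' => DIFFER
Positions that differ: 5

5


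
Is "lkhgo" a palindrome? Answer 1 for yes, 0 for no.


Input: lkhgo
Reversed: oghkl
  Compare pos 0 ('l') with pos 4 ('o'): MISMATCH
  Compare pos 1 ('k') with pos 3 ('g'): MISMATCH
Result: not a palindrome

0


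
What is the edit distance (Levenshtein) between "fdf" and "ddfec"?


Computing edit distance: "fdf" -> "ddfec"
DP table:
           d    d    f    e    c
      0    1    2    3    4    5
  f   1    1    2    2    3    4
  d   2    1    1    2    3    4
  f   3    2    2    1    2    3
Edit distance = dp[3][5] = 3

3


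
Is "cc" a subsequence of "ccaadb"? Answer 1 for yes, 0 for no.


Check if "cc" is a subsequence of "ccaadb"
Greedy scan:
  Position 0 ('c'): matches sub[0] = 'c'
  Position 1 ('c'): matches sub[1] = 'c'
  Position 2 ('a'): no match needed
  Position 3 ('a'): no match needed
  Position 4 ('d'): no match needed
  Position 5 ('b'): no match needed
All 2 characters matched => is a subsequence

1


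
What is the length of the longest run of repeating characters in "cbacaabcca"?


Input: "cbacaabcca"
Scanning for longest run:
  Position 1 ('b'): new char, reset run to 1
  Position 2 ('a'): new char, reset run to 1
  Position 3 ('c'): new char, reset run to 1
  Position 4 ('a'): new char, reset run to 1
  Position 5 ('a'): continues run of 'a', length=2
  Position 6 ('b'): new char, reset run to 1
  Position 7 ('c'): new char, reset run to 1
  Position 8 ('c'): continues run of 'c', length=2
  Position 9 ('a'): new char, reset run to 1
Longest run: 'a' with length 2

2


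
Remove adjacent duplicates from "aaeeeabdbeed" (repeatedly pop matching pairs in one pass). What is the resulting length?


Input: aaeeeabdbeed
Stack-based adjacent duplicate removal:
  Read 'a': push. Stack: a
  Read 'a': matches stack top 'a' => pop. Stack: (empty)
  Read 'e': push. Stack: e
  Read 'e': matches stack top 'e' => pop. Stack: (empty)
  Read 'e': push. Stack: e
  Read 'a': push. Stack: ea
  Read 'b': push. Stack: eab
  Read 'd': push. Stack: eabd
  Read 'b': push. Stack: eabdb
  Read 'e': push. Stack: eabdbe
  Read 'e': matches stack top 'e' => pop. Stack: eabdb
  Read 'd': push. Stack: eabdbd
Final stack: "eabdbd" (length 6)

6


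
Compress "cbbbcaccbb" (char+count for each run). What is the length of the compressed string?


Input: cbbbcaccbb
Runs:
  'c' x 1 => "c1"
  'b' x 3 => "b3"
  'c' x 1 => "c1"
  'a' x 1 => "a1"
  'c' x 2 => "c2"
  'b' x 2 => "b2"
Compressed: "c1b3c1a1c2b2"
Compressed length: 12

12


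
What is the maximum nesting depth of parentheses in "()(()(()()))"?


Input: "()(()(()()))"
Tracking depth:
  Position 0 '(': depth becomes 1
  Position 1 ')': depth becomes 0
  Position 2 '(': depth becomes 1
  Position 3 '(': depth becomes 2
  Position 4 ')': depth becomes 1
  Position 5 '(': depth becomes 2
  Position 6 '(': depth becomes 3
  Position 7 ')': depth becomes 2
  Position 8 '(': depth becomes 3
  Position 9 ')': depth becomes 2
  Position 10 ')': depth becomes 1
  Position 11 ')': depth becomes 0
Maximum depth reached: 3

3


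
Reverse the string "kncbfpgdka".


Input: kncbfpgdka
Reading characters right to left:
  Position 9: 'a'
  Position 8: 'k'
  Position 7: 'd'
  Position 6: 'g'
  Position 5: 'p'
  Position 4: 'f'
  Position 3: 'b'
  Position 2: 'c'
  Position 1: 'n'
  Position 0: 'k'
Reversed: akdgpfbcnk

akdgpfbcnk


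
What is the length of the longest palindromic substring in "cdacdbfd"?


Input: "cdacdbfd"
Checking substrings for palindromes:
  No multi-char palindromic substrings found
Longest palindromic substring: "c" with length 1

1


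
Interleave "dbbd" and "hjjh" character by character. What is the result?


Interleaving "dbbd" and "hjjh":
  Position 0: 'd' from first, 'h' from second => "dh"
  Position 1: 'b' from first, 'j' from second => "bj"
  Position 2: 'b' from first, 'j' from second => "bj"
  Position 3: 'd' from first, 'h' from second => "dh"
Result: dhbjbjdh

dhbjbjdh


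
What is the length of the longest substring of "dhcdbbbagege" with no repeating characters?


Input: "dhcdbbbagege"
Sliding window (track last position of each char):
  Position 0 ('d'): window [0,0] length 1 -- new best
  Position 1 ('h'): window [0,1] length 2 -- new best
  Position 2 ('c'): window [0,2] length 3 -- new best
  Position 3 ('d'): repeat (last at 0), move window start to 1
  Position 3 ('d'): window [1,3] length 3
  Position 4 ('b'): window [1,4] length 4 -- new best
  Position 5 ('b'): repeat (last at 4), move window start to 5
  Position 5 ('b'): window [5,5] length 1
  Position 6 ('b'): repeat (last at 5), move window start to 6
  Position 6 ('b'): window [6,6] length 1
  Position 7 ('a'): window [6,7] length 2
  Position 8 ('g'): window [6,8] length 3
  Position 9 ('e'): window [6,9] length 4
  Position 10 ('g'): repeat (last at 8), move window start to 9
  Position 10 ('g'): window [9,10] length 2
  Position 11 ('e'): repeat (last at 9), move window start to 10
  Position 11 ('e'): window [10,11] length 2
Longest substring with no repeats: "hcdb" with length 4

4


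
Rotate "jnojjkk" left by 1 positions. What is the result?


Input: "jnojjkk", rotate left by 1
First 1 characters: "j"
Remaining characters: "nojjkk"
Concatenate remaining + first: "nojjkk" + "j" = "nojjkkj"

nojjkkj


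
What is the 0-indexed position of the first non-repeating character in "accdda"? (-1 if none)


Input: accdda
Character frequencies:
  'a': 2
  'c': 2
  'd': 2
Scanning left to right for freq == 1:
  Position 0 ('a'): freq=2, skip
  Position 1 ('c'): freq=2, skip
  Position 2 ('c'): freq=2, skip
  Position 3 ('d'): freq=2, skip
  Position 4 ('d'): freq=2, skip
  Position 5 ('a'): freq=2, skip
  No unique character found => answer = -1

-1


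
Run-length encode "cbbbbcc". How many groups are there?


Input: cbbbbcc
Scanning for consecutive runs:
  Group 1: 'c' x 1 (positions 0-0)
  Group 2: 'b' x 4 (positions 1-4)
  Group 3: 'c' x 2 (positions 5-6)
Total groups: 3

3


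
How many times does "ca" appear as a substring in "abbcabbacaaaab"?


Searching for "ca" in "abbcabbacaaaab"
Scanning each position:
  Position 0: "ab" => no
  Position 1: "bb" => no
  Position 2: "bc" => no
  Position 3: "ca" => MATCH
  Position 4: "ab" => no
  Position 5: "bb" => no
  Position 6: "ba" => no
  Position 7: "ac" => no
  Position 8: "ca" => MATCH
  Position 9: "aa" => no
  Position 10: "aa" => no
  Position 11: "aa" => no
  Position 12: "ab" => no
Total occurrences: 2

2


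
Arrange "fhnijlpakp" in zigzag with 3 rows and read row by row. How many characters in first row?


Zigzag "fhnijlpakp" into 3 rows:
Placing characters:
  'f' => row 0
  'h' => row 1
  'n' => row 2
  'i' => row 1
  'j' => row 0
  'l' => row 1
  'p' => row 2
  'a' => row 1
  'k' => row 0
  'p' => row 1
Rows:
  Row 0: "fjk"
  Row 1: "hilap"
  Row 2: "np"
First row length: 3

3


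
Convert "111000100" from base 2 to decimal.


Input: "111000100" in base 2
Positional expansion:
  Digit '1' (value 1) x 2^8 = 256
  Digit '1' (value 1) x 2^7 = 128
  Digit '1' (value 1) x 2^6 = 64
  Digit '0' (value 0) x 2^5 = 0
  Digit '0' (value 0) x 2^4 = 0
  Digit '0' (value 0) x 2^3 = 0
  Digit '1' (value 1) x 2^2 = 4
  Digit '0' (value 0) x 2^1 = 0
  Digit '0' (value 0) x 2^0 = 0
Sum = 452

452


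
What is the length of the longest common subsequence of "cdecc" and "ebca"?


LCS of "cdecc" and "ebca"
DP table:
           e    b    c    a
      0    0    0    0    0
  c   0    0    0    1    1
  d   0    0    0    1    1
  e   0    1    1    1    1
  c   0    1    1    2    2
  c   0    1    1    2    2
LCS length = dp[5][4] = 2

2


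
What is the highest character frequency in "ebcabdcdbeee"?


Input: ebcabdcdbeee
Character counts:
  'a': 1
  'b': 3
  'c': 2
  'd': 2
  'e': 4
Maximum frequency: 4

4


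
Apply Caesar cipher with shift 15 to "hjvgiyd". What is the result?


Caesar cipher: shift "hjvgiyd" by 15
  'h' (pos 7) + 15 = pos 22 = 'w'
  'j' (pos 9) + 15 = pos 24 = 'y'
  'v' (pos 21) + 15 = pos 10 = 'k'
  'g' (pos 6) + 15 = pos 21 = 'v'
  'i' (pos 8) + 15 = pos 23 = 'x'
  'y' (pos 24) + 15 = pos 13 = 'n'
  'd' (pos 3) + 15 = pos 18 = 's'
Result: wykvxns

wykvxns


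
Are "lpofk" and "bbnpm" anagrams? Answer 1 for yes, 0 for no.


Strings: "lpofk", "bbnpm"
Sorted first:  fklop
Sorted second: bbmnp
Differ at position 0: 'f' vs 'b' => not anagrams

0


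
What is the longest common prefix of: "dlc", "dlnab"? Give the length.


Words: dlc, dlnab
  Position 0: all 'd' => match
  Position 1: all 'l' => match
  Position 2: ('c', 'n') => mismatch, stop
LCP = "dl" (length 2)

2


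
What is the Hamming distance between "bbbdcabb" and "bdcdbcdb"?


Comparing "bbbdcabb" and "bdcdbcdb" position by position:
  Position 0: 'b' vs 'b' => same
  Position 1: 'b' vs 'd' => differ
  Position 2: 'b' vs 'c' => differ
  Position 3: 'd' vs 'd' => same
  Position 4: 'c' vs 'b' => differ
  Position 5: 'a' vs 'c' => differ
  Position 6: 'b' vs 'd' => differ
  Position 7: 'b' vs 'b' => same
Total differences (Hamming distance): 5

5


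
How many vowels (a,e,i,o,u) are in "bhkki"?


Input: bhkki
Checking each character:
  'b' at position 0: consonant
  'h' at position 1: consonant
  'k' at position 2: consonant
  'k' at position 3: consonant
  'i' at position 4: vowel (running total: 1)
Total vowels: 1

1


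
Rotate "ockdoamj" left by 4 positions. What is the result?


Input: "ockdoamj", rotate left by 4
First 4 characters: "ockd"
Remaining characters: "oamj"
Concatenate remaining + first: "oamj" + "ockd" = "oamjockd"

oamjockd


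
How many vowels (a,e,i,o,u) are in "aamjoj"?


Input: aamjoj
Checking each character:
  'a' at position 0: vowel (running total: 1)
  'a' at position 1: vowel (running total: 2)
  'm' at position 2: consonant
  'j' at position 3: consonant
  'o' at position 4: vowel (running total: 3)
  'j' at position 5: consonant
Total vowels: 3

3


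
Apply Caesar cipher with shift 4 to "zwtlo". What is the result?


Caesar cipher: shift "zwtlo" by 4
  'z' (pos 25) + 4 = pos 3 = 'd'
  'w' (pos 22) + 4 = pos 0 = 'a'
  't' (pos 19) + 4 = pos 23 = 'x'
  'l' (pos 11) + 4 = pos 15 = 'p'
  'o' (pos 14) + 4 = pos 18 = 's'
Result: daxps

daxps


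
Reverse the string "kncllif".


Input: kncllif
Reading characters right to left:
  Position 6: 'f'
  Position 5: 'i'
  Position 4: 'l'
  Position 3: 'l'
  Position 2: 'c'
  Position 1: 'n'
  Position 0: 'k'
Reversed: fillcnk

fillcnk


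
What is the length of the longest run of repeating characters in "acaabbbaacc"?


Input: "acaabbbaacc"
Scanning for longest run:
  Position 1 ('c'): new char, reset run to 1
  Position 2 ('a'): new char, reset run to 1
  Position 3 ('a'): continues run of 'a', length=2
  Position 4 ('b'): new char, reset run to 1
  Position 5 ('b'): continues run of 'b', length=2
  Position 6 ('b'): continues run of 'b', length=3
  Position 7 ('a'): new char, reset run to 1
  Position 8 ('a'): continues run of 'a', length=2
  Position 9 ('c'): new char, reset run to 1
  Position 10 ('c'): continues run of 'c', length=2
Longest run: 'b' with length 3

3


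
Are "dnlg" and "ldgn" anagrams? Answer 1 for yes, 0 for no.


Strings: "dnlg", "ldgn"
Sorted first:  dgln
Sorted second: dgln
Sorted forms match => anagrams

1


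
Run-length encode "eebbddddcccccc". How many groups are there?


Input: eebbddddcccccc
Scanning for consecutive runs:
  Group 1: 'e' x 2 (positions 0-1)
  Group 2: 'b' x 2 (positions 2-3)
  Group 3: 'd' x 4 (positions 4-7)
  Group 4: 'c' x 6 (positions 8-13)
Total groups: 4

4


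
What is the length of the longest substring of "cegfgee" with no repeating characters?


Input: "cegfgee"
Sliding window (track last position of each char):
  Position 0 ('c'): window [0,0] length 1 -- new best
  Position 1 ('e'): window [0,1] length 2 -- new best
  Position 2 ('g'): window [0,2] length 3 -- new best
  Position 3 ('f'): window [0,3] length 4 -- new best
  Position 4 ('g'): repeat (last at 2), move window start to 3
  Position 4 ('g'): window [3,4] length 2
  Position 5 ('e'): window [3,5] length 3
  Position 6 ('e'): repeat (last at 5), move window start to 6
  Position 6 ('e'): window [6,6] length 1
Longest substring with no repeats: "cegf" with length 4

4


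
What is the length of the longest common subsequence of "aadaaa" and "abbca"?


LCS of "aadaaa" and "abbca"
DP table:
           a    b    b    c    a
      0    0    0    0    0    0
  a   0    1    1    1    1    1
  a   0    1    1    1    1    2
  d   0    1    1    1    1    2
  a   0    1    1    1    1    2
  a   0    1    1    1    1    2
  a   0    1    1    1    1    2
LCS length = dp[6][5] = 2

2


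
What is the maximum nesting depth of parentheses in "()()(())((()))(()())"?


Input: "()()(())((()))(()())"
Tracking depth:
  Position 0 '(': depth becomes 1
  Position 1 ')': depth becomes 0
  Position 2 '(': depth becomes 1
  Position 3 ')': depth becomes 0
  Position 4 '(': depth becomes 1
  Position 5 '(': depth becomes 2
  Position 6 ')': depth becomes 1
  Position 7 ')': depth becomes 0
  Position 8 '(': depth becomes 1
  Position 9 '(': depth becomes 2
  Position 10 '(': depth becomes 3
  Position 11 ')': depth becomes 2
  Position 12 ')': depth becomes 1
  Position 13 ')': depth becomes 0
  Position 14 '(': depth becomes 1
  Position 15 '(': depth becomes 2
  Position 16 ')': depth becomes 1
  Position 17 '(': depth becomes 2
  Position 18 ')': depth becomes 1
  Position 19 ')': depth becomes 0
Maximum depth reached: 3

3


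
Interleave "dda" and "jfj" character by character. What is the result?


Interleaving "dda" and "jfj":
  Position 0: 'd' from first, 'j' from second => "dj"
  Position 1: 'd' from first, 'f' from second => "df"
  Position 2: 'a' from first, 'j' from second => "aj"
Result: djdfaj

djdfaj


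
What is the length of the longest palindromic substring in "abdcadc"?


Input: "abdcadc"
Checking substrings for palindromes:
  No multi-char palindromic substrings found
Longest palindromic substring: "a" with length 1

1


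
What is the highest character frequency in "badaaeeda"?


Input: badaaeeda
Character counts:
  'a': 4
  'b': 1
  'd': 2
  'e': 2
Maximum frequency: 4

4


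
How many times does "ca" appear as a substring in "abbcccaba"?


Searching for "ca" in "abbcccaba"
Scanning each position:
  Position 0: "ab" => no
  Position 1: "bb" => no
  Position 2: "bc" => no
  Position 3: "cc" => no
  Position 4: "cc" => no
  Position 5: "ca" => MATCH
  Position 6: "ab" => no
  Position 7: "ba" => no
Total occurrences: 1

1


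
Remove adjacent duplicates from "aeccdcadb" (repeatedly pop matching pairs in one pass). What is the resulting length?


Input: aeccdcadb
Stack-based adjacent duplicate removal:
  Read 'a': push. Stack: a
  Read 'e': push. Stack: ae
  Read 'c': push. Stack: aec
  Read 'c': matches stack top 'c' => pop. Stack: ae
  Read 'd': push. Stack: aed
  Read 'c': push. Stack: aedc
  Read 'a': push. Stack: aedca
  Read 'd': push. Stack: aedcad
  Read 'b': push. Stack: aedcadb
Final stack: "aedcadb" (length 7)

7


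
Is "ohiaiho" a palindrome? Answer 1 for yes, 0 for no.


Input: ohiaiho
Reversed: ohiaiho
  Compare pos 0 ('o') with pos 6 ('o'): match
  Compare pos 1 ('h') with pos 5 ('h'): match
  Compare pos 2 ('i') with pos 4 ('i'): match
Result: palindrome

1


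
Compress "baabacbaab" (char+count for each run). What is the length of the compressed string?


Input: baabacbaab
Runs:
  'b' x 1 => "b1"
  'a' x 2 => "a2"
  'b' x 1 => "b1"
  'a' x 1 => "a1"
  'c' x 1 => "c1"
  'b' x 1 => "b1"
  'a' x 2 => "a2"
  'b' x 1 => "b1"
Compressed: "b1a2b1a1c1b1a2b1"
Compressed length: 16

16


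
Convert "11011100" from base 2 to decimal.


Input: "11011100" in base 2
Positional expansion:
  Digit '1' (value 1) x 2^7 = 128
  Digit '1' (value 1) x 2^6 = 64
  Digit '0' (value 0) x 2^5 = 0
  Digit '1' (value 1) x 2^4 = 16
  Digit '1' (value 1) x 2^3 = 8
  Digit '1' (value 1) x 2^2 = 4
  Digit '0' (value 0) x 2^1 = 0
  Digit '0' (value 0) x 2^0 = 0
Sum = 220

220


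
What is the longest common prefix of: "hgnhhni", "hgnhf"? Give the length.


Words: hgnhhni, hgnhf
  Position 0: all 'h' => match
  Position 1: all 'g' => match
  Position 2: all 'n' => match
  Position 3: all 'h' => match
  Position 4: ('h', 'f') => mismatch, stop
LCP = "hgnh" (length 4)

4


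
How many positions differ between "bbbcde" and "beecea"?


Comparing "bbbcde" and "beecea" position by position:
  Position 0: 'b' vs 'b' => same
  Position 1: 'b' vs 'e' => DIFFER
  Position 2: 'b' vs 'e' => DIFFER
  Position 3: 'c' vs 'c' => same
  Position 4: 'd' vs 'e' => DIFFER
  Position 5: 'e' vs 'a' => DIFFER
Positions that differ: 4

4


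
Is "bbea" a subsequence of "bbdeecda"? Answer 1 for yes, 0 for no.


Check if "bbea" is a subsequence of "bbdeecda"
Greedy scan:
  Position 0 ('b'): matches sub[0] = 'b'
  Position 1 ('b'): matches sub[1] = 'b'
  Position 2 ('d'): no match needed
  Position 3 ('e'): matches sub[2] = 'e'
  Position 4 ('e'): no match needed
  Position 5 ('c'): no match needed
  Position 6 ('d'): no match needed
  Position 7 ('a'): matches sub[3] = 'a'
All 4 characters matched => is a subsequence

1


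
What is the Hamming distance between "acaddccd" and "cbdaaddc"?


Comparing "acaddccd" and "cbdaaddc" position by position:
  Position 0: 'a' vs 'c' => differ
  Position 1: 'c' vs 'b' => differ
  Position 2: 'a' vs 'd' => differ
  Position 3: 'd' vs 'a' => differ
  Position 4: 'd' vs 'a' => differ
  Position 5: 'c' vs 'd' => differ
  Position 6: 'c' vs 'd' => differ
  Position 7: 'd' vs 'c' => differ
Total differences (Hamming distance): 8

8


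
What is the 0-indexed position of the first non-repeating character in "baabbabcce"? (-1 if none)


Input: baabbabcce
Character frequencies:
  'a': 3
  'b': 4
  'c': 2
  'e': 1
Scanning left to right for freq == 1:
  Position 0 ('b'): freq=4, skip
  Position 1 ('a'): freq=3, skip
  Position 2 ('a'): freq=3, skip
  Position 3 ('b'): freq=4, skip
  Position 4 ('b'): freq=4, skip
  Position 5 ('a'): freq=3, skip
  Position 6 ('b'): freq=4, skip
  Position 7 ('c'): freq=2, skip
  Position 8 ('c'): freq=2, skip
  Position 9 ('e'): unique! => answer = 9

9


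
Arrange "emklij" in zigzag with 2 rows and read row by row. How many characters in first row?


Zigzag "emklij" into 2 rows:
Placing characters:
  'e' => row 0
  'm' => row 1
  'k' => row 0
  'l' => row 1
  'i' => row 0
  'j' => row 1
Rows:
  Row 0: "eki"
  Row 1: "mlj"
First row length: 3

3


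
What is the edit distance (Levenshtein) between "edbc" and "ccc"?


Computing edit distance: "edbc" -> "ccc"
DP table:
           c    c    c
      0    1    2    3
  e   1    1    2    3
  d   2    2    2    3
  b   3    3    3    3
  c   4    3    3    3
Edit distance = dp[4][3] = 3

3


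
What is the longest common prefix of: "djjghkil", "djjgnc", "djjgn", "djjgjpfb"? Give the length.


Words: djjghkil, djjgnc, djjgn, djjgjpfb
  Position 0: all 'd' => match
  Position 1: all 'j' => match
  Position 2: all 'j' => match
  Position 3: all 'g' => match
  Position 4: ('h', 'n', 'n', 'j') => mismatch, stop
LCP = "djjg" (length 4)

4


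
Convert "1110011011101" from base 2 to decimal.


Input: "1110011011101" in base 2
Positional expansion:
  Digit '1' (value 1) x 2^12 = 4096
  Digit '1' (value 1) x 2^11 = 2048
  Digit '1' (value 1) x 2^10 = 1024
  Digit '0' (value 0) x 2^9 = 0
  Digit '0' (value 0) x 2^8 = 0
  Digit '1' (value 1) x 2^7 = 128
  Digit '1' (value 1) x 2^6 = 64
  Digit '0' (value 0) x 2^5 = 0
  Digit '1' (value 1) x 2^4 = 16
  Digit '1' (value 1) x 2^3 = 8
  Digit '1' (value 1) x 2^2 = 4
  Digit '0' (value 0) x 2^1 = 0
  Digit '1' (value 1) x 2^0 = 1
Sum = 7389

7389


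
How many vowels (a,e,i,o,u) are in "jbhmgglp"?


Input: jbhmgglp
Checking each character:
  'j' at position 0: consonant
  'b' at position 1: consonant
  'h' at position 2: consonant
  'm' at position 3: consonant
  'g' at position 4: consonant
  'g' at position 5: consonant
  'l' at position 6: consonant
  'p' at position 7: consonant
Total vowels: 0

0


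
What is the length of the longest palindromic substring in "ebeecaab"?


Input: "ebeecaab"
Checking substrings for palindromes:
  [0:3] "ebe" (len 3) => palindrome
  [2:4] "ee" (len 2) => palindrome
  [5:7] "aa" (len 2) => palindrome
Longest palindromic substring: "ebe" with length 3

3


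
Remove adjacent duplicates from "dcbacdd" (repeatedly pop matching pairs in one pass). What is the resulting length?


Input: dcbacdd
Stack-based adjacent duplicate removal:
  Read 'd': push. Stack: d
  Read 'c': push. Stack: dc
  Read 'b': push. Stack: dcb
  Read 'a': push. Stack: dcba
  Read 'c': push. Stack: dcbac
  Read 'd': push. Stack: dcbacd
  Read 'd': matches stack top 'd' => pop. Stack: dcbac
Final stack: "dcbac" (length 5)

5


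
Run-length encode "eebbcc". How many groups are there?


Input: eebbcc
Scanning for consecutive runs:
  Group 1: 'e' x 2 (positions 0-1)
  Group 2: 'b' x 2 (positions 2-3)
  Group 3: 'c' x 2 (positions 4-5)
Total groups: 3

3


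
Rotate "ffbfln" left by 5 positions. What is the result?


Input: "ffbfln", rotate left by 5
First 5 characters: "ffbfl"
Remaining characters: "n"
Concatenate remaining + first: "n" + "ffbfl" = "nffbfl"

nffbfl


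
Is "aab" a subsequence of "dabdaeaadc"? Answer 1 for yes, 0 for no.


Check if "aab" is a subsequence of "dabdaeaadc"
Greedy scan:
  Position 0 ('d'): no match needed
  Position 1 ('a'): matches sub[0] = 'a'
  Position 2 ('b'): no match needed
  Position 3 ('d'): no match needed
  Position 4 ('a'): matches sub[1] = 'a'
  Position 5 ('e'): no match needed
  Position 6 ('a'): no match needed
  Position 7 ('a'): no match needed
  Position 8 ('d'): no match needed
  Position 9 ('c'): no match needed
Only matched 2/3 characters => not a subsequence

0


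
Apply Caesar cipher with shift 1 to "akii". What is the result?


Caesar cipher: shift "akii" by 1
  'a' (pos 0) + 1 = pos 1 = 'b'
  'k' (pos 10) + 1 = pos 11 = 'l'
  'i' (pos 8) + 1 = pos 9 = 'j'
  'i' (pos 8) + 1 = pos 9 = 'j'
Result: bljj

bljj


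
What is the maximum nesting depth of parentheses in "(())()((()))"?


Input: "(())()((()))"
Tracking depth:
  Position 0 '(': depth becomes 1
  Position 1 '(': depth becomes 2
  Position 2 ')': depth becomes 1
  Position 3 ')': depth becomes 0
  Position 4 '(': depth becomes 1
  Position 5 ')': depth becomes 0
  Position 6 '(': depth becomes 1
  Position 7 '(': depth becomes 2
  Position 8 '(': depth becomes 3
  Position 9 ')': depth becomes 2
  Position 10 ')': depth becomes 1
  Position 11 ')': depth becomes 0
Maximum depth reached: 3

3


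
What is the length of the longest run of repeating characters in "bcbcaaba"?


Input: "bcbcaaba"
Scanning for longest run:
  Position 1 ('c'): new char, reset run to 1
  Position 2 ('b'): new char, reset run to 1
  Position 3 ('c'): new char, reset run to 1
  Position 4 ('a'): new char, reset run to 1
  Position 5 ('a'): continues run of 'a', length=2
  Position 6 ('b'): new char, reset run to 1
  Position 7 ('a'): new char, reset run to 1
Longest run: 'a' with length 2

2


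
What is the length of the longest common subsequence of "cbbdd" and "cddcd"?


LCS of "cbbdd" and "cddcd"
DP table:
           c    d    d    c    d
      0    0    0    0    0    0
  c   0    1    1    1    1    1
  b   0    1    1    1    1    1
  b   0    1    1    1    1    1
  d   0    1    2    2    2    2
  d   0    1    2    3    3    3
LCS length = dp[5][5] = 3

3


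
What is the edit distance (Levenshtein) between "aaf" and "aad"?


Computing edit distance: "aaf" -> "aad"
DP table:
           a    a    d
      0    1    2    3
  a   1    0    1    2
  a   2    1    0    1
  f   3    2    1    1
Edit distance = dp[3][3] = 1

1


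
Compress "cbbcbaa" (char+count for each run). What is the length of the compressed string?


Input: cbbcbaa
Runs:
  'c' x 1 => "c1"
  'b' x 2 => "b2"
  'c' x 1 => "c1"
  'b' x 1 => "b1"
  'a' x 2 => "a2"
Compressed: "c1b2c1b1a2"
Compressed length: 10

10


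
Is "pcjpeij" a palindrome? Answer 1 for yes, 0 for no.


Input: pcjpeij
Reversed: jiepjcp
  Compare pos 0 ('p') with pos 6 ('j'): MISMATCH
  Compare pos 1 ('c') with pos 5 ('i'): MISMATCH
  Compare pos 2 ('j') with pos 4 ('e'): MISMATCH
Result: not a palindrome

0


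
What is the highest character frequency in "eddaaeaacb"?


Input: eddaaeaacb
Character counts:
  'a': 4
  'b': 1
  'c': 1
  'd': 2
  'e': 2
Maximum frequency: 4

4


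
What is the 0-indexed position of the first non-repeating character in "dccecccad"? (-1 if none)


Input: dccecccad
Character frequencies:
  'a': 1
  'c': 5
  'd': 2
  'e': 1
Scanning left to right for freq == 1:
  Position 0 ('d'): freq=2, skip
  Position 1 ('c'): freq=5, skip
  Position 2 ('c'): freq=5, skip
  Position 3 ('e'): unique! => answer = 3

3


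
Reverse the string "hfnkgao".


Input: hfnkgao
Reading characters right to left:
  Position 6: 'o'
  Position 5: 'a'
  Position 4: 'g'
  Position 3: 'k'
  Position 2: 'n'
  Position 1: 'f'
  Position 0: 'h'
Reversed: oagknfh

oagknfh


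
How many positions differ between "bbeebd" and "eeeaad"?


Comparing "bbeebd" and "eeeaad" position by position:
  Position 0: 'b' vs 'e' => DIFFER
  Position 1: 'b' vs 'e' => DIFFER
  Position 2: 'e' vs 'e' => same
  Position 3: 'e' vs 'a' => DIFFER
  Position 4: 'b' vs 'a' => DIFFER
  Position 5: 'd' vs 'd' => same
Positions that differ: 4

4


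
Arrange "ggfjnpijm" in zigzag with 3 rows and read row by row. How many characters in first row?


Zigzag "ggfjnpijm" into 3 rows:
Placing characters:
  'g' => row 0
  'g' => row 1
  'f' => row 2
  'j' => row 1
  'n' => row 0
  'p' => row 1
  'i' => row 2
  'j' => row 1
  'm' => row 0
Rows:
  Row 0: "gnm"
  Row 1: "gjpj"
  Row 2: "fi"
First row length: 3

3


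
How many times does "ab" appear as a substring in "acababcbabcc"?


Searching for "ab" in "acababcbabcc"
Scanning each position:
  Position 0: "ac" => no
  Position 1: "ca" => no
  Position 2: "ab" => MATCH
  Position 3: "ba" => no
  Position 4: "ab" => MATCH
  Position 5: "bc" => no
  Position 6: "cb" => no
  Position 7: "ba" => no
  Position 8: "ab" => MATCH
  Position 9: "bc" => no
  Position 10: "cc" => no
Total occurrences: 3

3


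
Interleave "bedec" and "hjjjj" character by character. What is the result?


Interleaving "bedec" and "hjjjj":
  Position 0: 'b' from first, 'h' from second => "bh"
  Position 1: 'e' from first, 'j' from second => "ej"
  Position 2: 'd' from first, 'j' from second => "dj"
  Position 3: 'e' from first, 'j' from second => "ej"
  Position 4: 'c' from first, 'j' from second => "cj"
Result: bhejdjejcj

bhejdjejcj


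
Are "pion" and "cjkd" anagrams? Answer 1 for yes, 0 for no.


Strings: "pion", "cjkd"
Sorted first:  inop
Sorted second: cdjk
Differ at position 0: 'i' vs 'c' => not anagrams

0


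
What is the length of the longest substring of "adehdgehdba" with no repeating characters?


Input: "adehdgehdba"
Sliding window (track last position of each char):
  Position 0 ('a'): window [0,0] length 1 -- new best
  Position 1 ('d'): window [0,1] length 2 -- new best
  Position 2 ('e'): window [0,2] length 3 -- new best
  Position 3 ('h'): window [0,3] length 4 -- new best
  Position 4 ('d'): repeat (last at 1), move window start to 2
  Position 4 ('d'): window [2,4] length 3
  Position 5 ('g'): window [2,5] length 4
  Position 6 ('e'): repeat (last at 2), move window start to 3
  Position 6 ('e'): window [3,6] length 4
  Position 7 ('h'): repeat (last at 3), move window start to 4
  Position 7 ('h'): window [4,7] length 4
  Position 8 ('d'): repeat (last at 4), move window start to 5
  Position 8 ('d'): window [5,8] length 4
  Position 9 ('b'): window [5,9] length 5 -- new best
  Position 10 ('a'): window [5,10] length 6 -- new best
Longest substring with no repeats: "gehdba" with length 6

6


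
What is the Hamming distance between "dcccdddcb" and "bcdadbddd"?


Comparing "dcccdddcb" and "bcdadbddd" position by position:
  Position 0: 'd' vs 'b' => differ
  Position 1: 'c' vs 'c' => same
  Position 2: 'c' vs 'd' => differ
  Position 3: 'c' vs 'a' => differ
  Position 4: 'd' vs 'd' => same
  Position 5: 'd' vs 'b' => differ
  Position 6: 'd' vs 'd' => same
  Position 7: 'c' vs 'd' => differ
  Position 8: 'b' vs 'd' => differ
Total differences (Hamming distance): 6

6


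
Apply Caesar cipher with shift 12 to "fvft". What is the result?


Caesar cipher: shift "fvft" by 12
  'f' (pos 5) + 12 = pos 17 = 'r'
  'v' (pos 21) + 12 = pos 7 = 'h'
  'f' (pos 5) + 12 = pos 17 = 'r'
  't' (pos 19) + 12 = pos 5 = 'f'
Result: rhrf

rhrf


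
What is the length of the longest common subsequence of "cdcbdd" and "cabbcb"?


LCS of "cdcbdd" and "cabbcb"
DP table:
           c    a    b    b    c    b
      0    0    0    0    0    0    0
  c   0    1    1    1    1    1    1
  d   0    1    1    1    1    1    1
  c   0    1    1    1    1    2    2
  b   0    1    1    2    2    2    3
  d   0    1    1    2    2    2    3
  d   0    1    1    2    2    2    3
LCS length = dp[6][6] = 3

3


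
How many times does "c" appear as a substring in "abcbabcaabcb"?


Searching for "c" in "abcbabcaabcb"
Scanning each position:
  Position 0: "a" => no
  Position 1: "b" => no
  Position 2: "c" => MATCH
  Position 3: "b" => no
  Position 4: "a" => no
  Position 5: "b" => no
  Position 6: "c" => MATCH
  Position 7: "a" => no
  Position 8: "a" => no
  Position 9: "b" => no
  Position 10: "c" => MATCH
  Position 11: "b" => no
Total occurrences: 3

3


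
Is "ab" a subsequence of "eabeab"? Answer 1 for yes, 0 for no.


Check if "ab" is a subsequence of "eabeab"
Greedy scan:
  Position 0 ('e'): no match needed
  Position 1 ('a'): matches sub[0] = 'a'
  Position 2 ('b'): matches sub[1] = 'b'
  Position 3 ('e'): no match needed
  Position 4 ('a'): no match needed
  Position 5 ('b'): no match needed
All 2 characters matched => is a subsequence

1


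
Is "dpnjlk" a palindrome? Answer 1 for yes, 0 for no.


Input: dpnjlk
Reversed: kljnpd
  Compare pos 0 ('d') with pos 5 ('k'): MISMATCH
  Compare pos 1 ('p') with pos 4 ('l'): MISMATCH
  Compare pos 2 ('n') with pos 3 ('j'): MISMATCH
Result: not a palindrome

0


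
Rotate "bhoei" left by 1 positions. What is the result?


Input: "bhoei", rotate left by 1
First 1 characters: "b"
Remaining characters: "hoei"
Concatenate remaining + first: "hoei" + "b" = "hoeib"

hoeib


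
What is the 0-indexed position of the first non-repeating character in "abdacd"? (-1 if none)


Input: abdacd
Character frequencies:
  'a': 2
  'b': 1
  'c': 1
  'd': 2
Scanning left to right for freq == 1:
  Position 0 ('a'): freq=2, skip
  Position 1 ('b'): unique! => answer = 1

1


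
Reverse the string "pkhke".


Input: pkhke
Reading characters right to left:
  Position 4: 'e'
  Position 3: 'k'
  Position 2: 'h'
  Position 1: 'k'
  Position 0: 'p'
Reversed: ekhkp

ekhkp


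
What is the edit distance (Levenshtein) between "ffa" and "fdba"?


Computing edit distance: "ffa" -> "fdba"
DP table:
           f    d    b    a
      0    1    2    3    4
  f   1    0    1    2    3
  f   2    1    1    2    3
  a   3    2    2    2    2
Edit distance = dp[3][4] = 2

2


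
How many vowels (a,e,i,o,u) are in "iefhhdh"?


Input: iefhhdh
Checking each character:
  'i' at position 0: vowel (running total: 1)
  'e' at position 1: vowel (running total: 2)
  'f' at position 2: consonant
  'h' at position 3: consonant
  'h' at position 4: consonant
  'd' at position 5: consonant
  'h' at position 6: consonant
Total vowels: 2

2


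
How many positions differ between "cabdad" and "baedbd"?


Comparing "cabdad" and "baedbd" position by position:
  Position 0: 'c' vs 'b' => DIFFER
  Position 1: 'a' vs 'a' => same
  Position 2: 'b' vs 'e' => DIFFER
  Position 3: 'd' vs 'd' => same
  Position 4: 'a' vs 'b' => DIFFER
  Position 5: 'd' vs 'd' => same
Positions that differ: 3

3


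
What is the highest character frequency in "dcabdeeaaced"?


Input: dcabdeeaaced
Character counts:
  'a': 3
  'b': 1
  'c': 2
  'd': 3
  'e': 3
Maximum frequency: 3

3


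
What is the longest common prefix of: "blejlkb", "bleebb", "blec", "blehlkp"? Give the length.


Words: blejlkb, bleebb, blec, blehlkp
  Position 0: all 'b' => match
  Position 1: all 'l' => match
  Position 2: all 'e' => match
  Position 3: ('j', 'e', 'c', 'h') => mismatch, stop
LCP = "ble" (length 3)

3


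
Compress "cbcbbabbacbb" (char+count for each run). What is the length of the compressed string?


Input: cbcbbabbacbb
Runs:
  'c' x 1 => "c1"
  'b' x 1 => "b1"
  'c' x 1 => "c1"
  'b' x 2 => "b2"
  'a' x 1 => "a1"
  'b' x 2 => "b2"
  'a' x 1 => "a1"
  'c' x 1 => "c1"
  'b' x 2 => "b2"
Compressed: "c1b1c1b2a1b2a1c1b2"
Compressed length: 18

18


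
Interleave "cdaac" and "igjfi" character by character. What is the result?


Interleaving "cdaac" and "igjfi":
  Position 0: 'c' from first, 'i' from second => "ci"
  Position 1: 'd' from first, 'g' from second => "dg"
  Position 2: 'a' from first, 'j' from second => "aj"
  Position 3: 'a' from first, 'f' from second => "af"
  Position 4: 'c' from first, 'i' from second => "ci"
Result: cidgajafci

cidgajafci


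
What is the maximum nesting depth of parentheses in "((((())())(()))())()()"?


Input: "((((())())(()))())()()"
Tracking depth:
  Position 0 '(': depth becomes 1
  Position 1 '(': depth becomes 2
  Position 2 '(': depth becomes 3
  Position 3 '(': depth becomes 4
  Position 4 '(': depth becomes 5
  Position 5 ')': depth becomes 4
  Position 6 ')': depth becomes 3
  Position 7 '(': depth becomes 4
  Position 8 ')': depth becomes 3
  Position 9 ')': depth becomes 2
  Position 10 '(': depth becomes 3
  Position 11 '(': depth becomes 4
  Position 12 ')': depth becomes 3
  Position 13 ')': depth becomes 2
  Position 14 ')': depth becomes 1
  Position 15 '(': depth becomes 2
  Position 16 ')': depth becomes 1
  Position 17 ')': depth becomes 0
  Position 18 '(': depth becomes 1
  Position 19 ')': depth becomes 0
  Position 20 '(': depth becomes 1
  Position 21 ')': depth becomes 0
Maximum depth reached: 5

5


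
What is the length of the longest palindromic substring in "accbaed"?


Input: "accbaed"
Checking substrings for palindromes:
  [1:3] "cc" (len 2) => palindrome
Longest palindromic substring: "cc" with length 2

2


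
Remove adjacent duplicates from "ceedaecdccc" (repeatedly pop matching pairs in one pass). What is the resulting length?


Input: ceedaecdccc
Stack-based adjacent duplicate removal:
  Read 'c': push. Stack: c
  Read 'e': push. Stack: ce
  Read 'e': matches stack top 'e' => pop. Stack: c
  Read 'd': push. Stack: cd
  Read 'a': push. Stack: cda
  Read 'e': push. Stack: cdae
  Read 'c': push. Stack: cdaec
  Read 'd': push. Stack: cdaecd
  Read 'c': push. Stack: cdaecdc
  Read 'c': matches stack top 'c' => pop. Stack: cdaecd
  Read 'c': push. Stack: cdaecdc
Final stack: "cdaecdc" (length 7)

7


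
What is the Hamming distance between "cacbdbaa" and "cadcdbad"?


Comparing "cacbdbaa" and "cadcdbad" position by position:
  Position 0: 'c' vs 'c' => same
  Position 1: 'a' vs 'a' => same
  Position 2: 'c' vs 'd' => differ
  Position 3: 'b' vs 'c' => differ
  Position 4: 'd' vs 'd' => same
  Position 5: 'b' vs 'b' => same
  Position 6: 'a' vs 'a' => same
  Position 7: 'a' vs 'd' => differ
Total differences (Hamming distance): 3

3


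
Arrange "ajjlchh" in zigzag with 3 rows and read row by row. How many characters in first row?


Zigzag "ajjlchh" into 3 rows:
Placing characters:
  'a' => row 0
  'j' => row 1
  'j' => row 2
  'l' => row 1
  'c' => row 0
  'h' => row 1
  'h' => row 2
Rows:
  Row 0: "ac"
  Row 1: "jlh"
  Row 2: "jh"
First row length: 2

2


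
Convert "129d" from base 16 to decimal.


Input: "129d" in base 16
Positional expansion:
  Digit '1' (value 1) x 16^3 = 4096
  Digit '2' (value 2) x 16^2 = 512
  Digit '9' (value 9) x 16^1 = 144
  Digit 'd' (value 13) x 16^0 = 13
Sum = 4765

4765


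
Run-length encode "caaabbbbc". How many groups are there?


Input: caaabbbbc
Scanning for consecutive runs:
  Group 1: 'c' x 1 (positions 0-0)
  Group 2: 'a' x 3 (positions 1-3)
  Group 3: 'b' x 4 (positions 4-7)
  Group 4: 'c' x 1 (positions 8-8)
Total groups: 4

4


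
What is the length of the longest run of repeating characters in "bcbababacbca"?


Input: "bcbababacbca"
Scanning for longest run:
  Position 1 ('c'): new char, reset run to 1
  Position 2 ('b'): new char, reset run to 1
  Position 3 ('a'): new char, reset run to 1
  Position 4 ('b'): new char, reset run to 1
  Position 5 ('a'): new char, reset run to 1
  Position 6 ('b'): new char, reset run to 1
  Position 7 ('a'): new char, reset run to 1
  Position 8 ('c'): new char, reset run to 1
  Position 9 ('b'): new char, reset run to 1
  Position 10 ('c'): new char, reset run to 1
  Position 11 ('a'): new char, reset run to 1
Longest run: 'b' with length 1

1


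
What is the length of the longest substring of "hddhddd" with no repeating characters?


Input: "hddhddd"
Sliding window (track last position of each char):
  Position 0 ('h'): window [0,0] length 1 -- new best
  Position 1 ('d'): window [0,1] length 2 -- new best
  Position 2 ('d'): repeat (last at 1), move window start to 2
  Position 2 ('d'): window [2,2] length 1
  Position 3 ('h'): window [2,3] length 2
  Position 4 ('d'): repeat (last at 2), move window start to 3
  Position 4 ('d'): window [3,4] length 2
  Position 5 ('d'): repeat (last at 4), move window start to 5
  Position 5 ('d'): window [5,5] length 1
  Position 6 ('d'): repeat (last at 5), move window start to 6
  Position 6 ('d'): window [6,6] length 1
Longest substring with no repeats: "hd" with length 2

2


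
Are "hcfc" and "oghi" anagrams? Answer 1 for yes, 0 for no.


Strings: "hcfc", "oghi"
Sorted first:  ccfh
Sorted second: ghio
Differ at position 0: 'c' vs 'g' => not anagrams

0


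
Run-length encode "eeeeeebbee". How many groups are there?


Input: eeeeeebbee
Scanning for consecutive runs:
  Group 1: 'e' x 6 (positions 0-5)
  Group 2: 'b' x 2 (positions 6-7)
  Group 3: 'e' x 2 (positions 8-9)
Total groups: 3

3
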